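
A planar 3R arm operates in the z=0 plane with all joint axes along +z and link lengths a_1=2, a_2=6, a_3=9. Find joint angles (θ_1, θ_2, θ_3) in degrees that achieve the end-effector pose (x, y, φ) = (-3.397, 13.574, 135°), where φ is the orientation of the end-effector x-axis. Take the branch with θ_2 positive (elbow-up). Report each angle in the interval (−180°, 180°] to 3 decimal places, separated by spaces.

wrist centre = target − a_3·(cos φ, sin φ) = (2.9670, 7.2100)
cos θ_2 = (60.7875−2²−6²)/(2·2·6) = 0.8661; θ_2 = 29.9861° (elbow-up)
β = atan2(7.2100,2.9670) = 67.6326°; ψ = atan2(2.9987,7.1969) = 22.6201°
θ_1 = β − ψ = 45.0125°
θ_3 = φ − θ_1 − θ_2 = 60.0014° (wrapped to (-180°,180°])

45.012 29.986 60.001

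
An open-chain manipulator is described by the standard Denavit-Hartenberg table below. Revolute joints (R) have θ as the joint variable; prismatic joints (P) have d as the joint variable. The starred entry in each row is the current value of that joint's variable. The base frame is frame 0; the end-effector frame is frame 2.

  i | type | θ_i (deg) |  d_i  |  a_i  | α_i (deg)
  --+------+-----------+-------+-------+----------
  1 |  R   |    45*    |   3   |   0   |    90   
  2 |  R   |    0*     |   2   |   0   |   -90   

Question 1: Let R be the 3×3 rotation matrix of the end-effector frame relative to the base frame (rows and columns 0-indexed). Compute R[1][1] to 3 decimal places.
0.707

End-effector y-axis (col 1 of R) = (-0.7071,0.7071,0.0000)
R[1][1] = 0.7071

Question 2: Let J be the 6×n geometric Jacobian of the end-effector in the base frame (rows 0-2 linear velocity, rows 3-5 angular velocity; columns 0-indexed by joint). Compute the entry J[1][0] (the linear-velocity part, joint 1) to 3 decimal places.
1.414

axis z_0 = ẑ; lever o_n−o_0 = (1.4142,-1.4142,3.0000)
cross product → J_v[:, 0] = (1.4142,1.4142,-0.0000)
J_ω[:, 0] = z_0
entry J[1][0] = 1.4142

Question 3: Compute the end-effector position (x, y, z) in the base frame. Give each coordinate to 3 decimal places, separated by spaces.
1.414 -1.414 3.000

after link 1: o_1 = (0.0000, 0.0000, 3.0000)
after link 2: o_2 = (1.4142, -1.4142, 3.0000)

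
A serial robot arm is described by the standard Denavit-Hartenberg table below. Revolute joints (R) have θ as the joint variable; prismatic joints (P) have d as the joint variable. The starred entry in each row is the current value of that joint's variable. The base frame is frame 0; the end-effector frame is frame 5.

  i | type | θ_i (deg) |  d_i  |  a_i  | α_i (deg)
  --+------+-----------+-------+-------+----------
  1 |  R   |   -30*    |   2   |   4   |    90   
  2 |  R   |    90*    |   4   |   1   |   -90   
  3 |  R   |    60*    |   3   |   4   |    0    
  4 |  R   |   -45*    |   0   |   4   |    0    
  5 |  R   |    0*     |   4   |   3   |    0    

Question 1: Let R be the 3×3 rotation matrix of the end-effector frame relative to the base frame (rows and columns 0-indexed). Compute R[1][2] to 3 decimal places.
End-effector z-axis (col 2 of R) = (-0.8660,0.5000,0.0000)
R[1][2] = 0.5000

0.500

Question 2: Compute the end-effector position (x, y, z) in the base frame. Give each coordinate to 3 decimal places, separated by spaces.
-1.960 2.605 11.761

after link 1: o_1 = (3.4641, -2.0000, 2.0000)
after link 2: o_2 = (1.4641, -5.4641, 3.0000)
after link 3: o_3 = (0.5981, -0.9641, 5.0000)
after link 4: o_4 = (1.1157, -0.0675, 8.8637)
after link 5: o_5 = (-1.9602, 2.6049, 11.7615)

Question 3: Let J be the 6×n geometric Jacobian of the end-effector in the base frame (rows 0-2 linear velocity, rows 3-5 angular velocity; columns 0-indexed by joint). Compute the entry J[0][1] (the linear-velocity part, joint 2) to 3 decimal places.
-8.454

axis z_1 = (-0.5000,-0.8660,0.0000); lever o_n−o_1 = (-5.4243,4.6049,9.7615)
cross product → J_v[:, 1] = (-8.4537,4.8807,-7.0000)
J_ω[:, 1] = z_1
entry J[0][1] = -8.4537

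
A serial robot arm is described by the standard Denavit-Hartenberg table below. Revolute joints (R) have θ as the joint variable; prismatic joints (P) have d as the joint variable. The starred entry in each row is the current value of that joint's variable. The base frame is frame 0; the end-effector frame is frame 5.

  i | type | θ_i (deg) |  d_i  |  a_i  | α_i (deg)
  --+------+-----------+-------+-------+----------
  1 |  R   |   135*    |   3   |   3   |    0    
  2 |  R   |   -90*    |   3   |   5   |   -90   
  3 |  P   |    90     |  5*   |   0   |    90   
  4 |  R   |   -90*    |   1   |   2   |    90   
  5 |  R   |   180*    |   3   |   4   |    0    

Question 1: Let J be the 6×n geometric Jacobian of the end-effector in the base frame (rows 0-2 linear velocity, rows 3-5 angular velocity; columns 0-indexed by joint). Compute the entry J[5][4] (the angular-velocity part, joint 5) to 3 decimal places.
axis z_4 = (0.0000,-0.0000,1.0000); lever o_n−o_4 = (-2.8284,2.8284,3.0000)
cross product → J_v[:, 4] = (-2.8284,-2.8284,0.0000)
J_ω[:, 4] = z_4
entry J[5][4] = 1.0000

1.000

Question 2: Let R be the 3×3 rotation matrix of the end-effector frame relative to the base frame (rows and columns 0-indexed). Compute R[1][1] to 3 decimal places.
-0.707

End-effector y-axis (col 1 of R) = (-0.7071,-0.7071,0.0000)
R[1][1] = -0.7071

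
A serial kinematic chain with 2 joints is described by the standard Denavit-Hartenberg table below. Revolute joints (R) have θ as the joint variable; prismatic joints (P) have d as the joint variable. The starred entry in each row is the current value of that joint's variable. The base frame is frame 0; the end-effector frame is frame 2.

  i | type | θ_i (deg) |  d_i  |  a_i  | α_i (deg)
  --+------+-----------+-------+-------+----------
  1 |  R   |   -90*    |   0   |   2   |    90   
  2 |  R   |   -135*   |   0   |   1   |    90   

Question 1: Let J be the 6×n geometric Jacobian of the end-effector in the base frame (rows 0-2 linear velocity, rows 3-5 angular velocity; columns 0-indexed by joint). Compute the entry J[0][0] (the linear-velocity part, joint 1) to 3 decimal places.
1.293

axis z_0 = ẑ; lever o_n−o_0 = (0.0000,-1.2929,-0.7071)
cross product → J_v[:, 0] = (1.2929,0.0000,-0.0000)
J_ω[:, 0] = z_0
entry J[0][0] = 1.2929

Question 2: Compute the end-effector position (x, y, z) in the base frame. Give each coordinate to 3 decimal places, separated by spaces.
after link 1: o_1 = (0.0000, -2.0000, 0.0000)
after link 2: o_2 = (0.0000, -1.2929, -0.7071)

0.000 -1.293 -0.707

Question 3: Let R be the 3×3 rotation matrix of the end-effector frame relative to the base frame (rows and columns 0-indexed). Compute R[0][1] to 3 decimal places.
End-effector y-axis (col 1 of R) = (-1.0000,-0.0000,0.0000)
R[0][1] = -1.0000

-1.000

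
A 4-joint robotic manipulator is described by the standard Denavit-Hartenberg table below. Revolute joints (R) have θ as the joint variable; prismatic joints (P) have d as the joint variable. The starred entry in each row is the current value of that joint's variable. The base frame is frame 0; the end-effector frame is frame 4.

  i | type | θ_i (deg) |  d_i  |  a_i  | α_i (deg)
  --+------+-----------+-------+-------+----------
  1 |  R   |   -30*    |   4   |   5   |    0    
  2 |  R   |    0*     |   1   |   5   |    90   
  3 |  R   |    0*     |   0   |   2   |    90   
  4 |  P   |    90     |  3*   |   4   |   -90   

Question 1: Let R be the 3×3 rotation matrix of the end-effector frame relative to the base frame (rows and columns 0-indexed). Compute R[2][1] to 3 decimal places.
End-effector y-axis (col 1 of R) = (0.0000,0.0000,1.0000)
R[2][1] = 1.0000

1.000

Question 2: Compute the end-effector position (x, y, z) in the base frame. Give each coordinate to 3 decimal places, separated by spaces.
8.392 -9.464 2.000

after link 1: o_1 = (4.3301, -2.5000, 4.0000)
after link 2: o_2 = (8.6603, -5.0000, 5.0000)
after link 3: o_3 = (10.3923, -6.0000, 5.0000)
after link 4: o_4 = (8.3923, -9.4641, 2.0000)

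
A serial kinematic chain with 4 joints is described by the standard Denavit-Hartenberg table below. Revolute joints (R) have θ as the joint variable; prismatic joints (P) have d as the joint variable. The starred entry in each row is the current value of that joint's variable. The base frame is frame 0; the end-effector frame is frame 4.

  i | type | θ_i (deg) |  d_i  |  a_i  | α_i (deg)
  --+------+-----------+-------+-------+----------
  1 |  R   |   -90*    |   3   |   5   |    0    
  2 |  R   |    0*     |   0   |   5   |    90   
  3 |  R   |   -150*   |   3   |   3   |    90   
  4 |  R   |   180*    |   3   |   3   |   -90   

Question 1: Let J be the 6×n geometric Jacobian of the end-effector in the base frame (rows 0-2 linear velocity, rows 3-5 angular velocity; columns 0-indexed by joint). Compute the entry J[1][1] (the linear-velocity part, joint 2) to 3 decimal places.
axis z_1 = (0.0000,0.0000,1.0000); lever o_n−o_1 = (-3.0000,-3.5000,2.5981)
cross product → J_v[:, 1] = (3.5000,-3.0000,0.0000)
J_ω[:, 1] = z_1
entry J[1][1] = -3.0000

-3.000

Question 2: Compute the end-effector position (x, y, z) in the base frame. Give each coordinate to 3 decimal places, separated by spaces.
-3.000 -8.500 5.598

after link 1: o_1 = (0.0000, -5.0000, 3.0000)
after link 2: o_2 = (0.0000, -10.0000, 3.0000)
after link 3: o_3 = (-3.0000, -7.4019, 1.5000)
after link 4: o_4 = (-3.0000, -8.5000, 5.5981)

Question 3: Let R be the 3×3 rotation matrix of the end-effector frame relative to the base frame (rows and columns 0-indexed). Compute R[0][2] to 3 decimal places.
1.000

End-effector z-axis (col 2 of R) = (1.0000,0.0000,0.0000)
R[0][2] = 1.0000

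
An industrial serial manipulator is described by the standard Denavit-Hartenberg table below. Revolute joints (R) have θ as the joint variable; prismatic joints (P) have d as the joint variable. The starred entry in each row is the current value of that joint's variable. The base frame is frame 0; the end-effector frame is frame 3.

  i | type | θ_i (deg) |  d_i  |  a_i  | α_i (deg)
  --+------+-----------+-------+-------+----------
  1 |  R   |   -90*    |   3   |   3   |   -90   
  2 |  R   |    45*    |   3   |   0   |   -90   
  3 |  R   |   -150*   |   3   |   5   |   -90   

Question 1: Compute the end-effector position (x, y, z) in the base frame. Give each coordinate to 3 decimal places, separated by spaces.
5.500 2.183 3.941

after link 1: o_1 = (0.0000, -3.0000, 3.0000)
after link 2: o_2 = (3.0000, -3.0000, 3.0000)
after link 3: o_3 = (5.5000, 2.1832, 3.9405)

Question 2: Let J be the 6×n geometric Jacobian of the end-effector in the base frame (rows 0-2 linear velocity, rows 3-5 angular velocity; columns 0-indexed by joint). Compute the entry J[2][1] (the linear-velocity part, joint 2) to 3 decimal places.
axis z_1 = (1.0000,0.0000,0.0000); lever o_n−o_1 = (5.5000,5.1832,0.9405)
cross product → J_v[:, 1] = (-0.0000,-0.9405,5.1832)
J_ω[:, 1] = z_1
entry J[2][1] = 5.1832

5.183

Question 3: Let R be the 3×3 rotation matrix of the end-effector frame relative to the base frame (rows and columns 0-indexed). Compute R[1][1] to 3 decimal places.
End-effector y-axis (col 1 of R) = (-0.0000,-0.7071,0.7071)
R[1][1] = -0.7071

-0.707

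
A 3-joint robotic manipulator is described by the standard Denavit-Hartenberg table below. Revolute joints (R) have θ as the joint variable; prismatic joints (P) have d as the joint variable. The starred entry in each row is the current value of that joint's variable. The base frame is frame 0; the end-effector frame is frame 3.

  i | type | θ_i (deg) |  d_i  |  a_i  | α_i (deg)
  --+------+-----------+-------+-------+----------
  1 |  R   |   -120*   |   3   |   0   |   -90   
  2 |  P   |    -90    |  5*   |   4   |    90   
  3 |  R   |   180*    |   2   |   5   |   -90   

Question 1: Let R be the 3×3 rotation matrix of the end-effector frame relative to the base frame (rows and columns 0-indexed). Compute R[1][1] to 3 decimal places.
End-effector y-axis (col 1 of R) = (-0.5000,-0.8660,-0.0000)
R[1][1] = -0.8660

-0.866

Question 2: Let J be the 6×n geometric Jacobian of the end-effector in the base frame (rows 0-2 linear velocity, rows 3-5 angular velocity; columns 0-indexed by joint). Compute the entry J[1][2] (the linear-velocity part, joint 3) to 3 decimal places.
2.500

axis z_2 = (0.5000,0.8660,0.0000); lever o_n−o_2 = (1.0000,1.7321,-5.0000)
cross product → J_v[:, 2] = (-4.3301,2.5000,-0.0000)
J_ω[:, 2] = z_2
entry J[1][2] = 2.5000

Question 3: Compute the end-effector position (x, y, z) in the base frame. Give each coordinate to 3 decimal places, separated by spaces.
5.330 -0.768 2.000

after link 1: o_1 = (0.0000, 0.0000, 3.0000)
after link 2: o_2 = (4.3301, -2.5000, 7.0000)
after link 3: o_3 = (5.3301, -0.7679, 2.0000)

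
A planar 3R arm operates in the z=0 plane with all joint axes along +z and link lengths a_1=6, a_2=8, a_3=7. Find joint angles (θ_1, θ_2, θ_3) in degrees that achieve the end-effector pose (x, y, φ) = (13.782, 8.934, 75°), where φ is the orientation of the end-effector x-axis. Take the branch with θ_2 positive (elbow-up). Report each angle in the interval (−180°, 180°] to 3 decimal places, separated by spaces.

wrist centre = target − a_3·(cos φ, sin φ) = (11.9703, 2.1725)
cos θ_2 = (148.0071−6²−8²)/(2·6·8) = 0.5001; θ_2 = 59.9951° (elbow-up)
β = atan2(2.1725,11.9703) = 10.2868°; ψ = atan2(6.9279,10.0006) = 34.7121°
θ_1 = β − ψ = -24.4253°
θ_3 = φ − θ_1 − θ_2 = 39.4302° (wrapped to (-180°,180°])

-24.425 59.995 39.430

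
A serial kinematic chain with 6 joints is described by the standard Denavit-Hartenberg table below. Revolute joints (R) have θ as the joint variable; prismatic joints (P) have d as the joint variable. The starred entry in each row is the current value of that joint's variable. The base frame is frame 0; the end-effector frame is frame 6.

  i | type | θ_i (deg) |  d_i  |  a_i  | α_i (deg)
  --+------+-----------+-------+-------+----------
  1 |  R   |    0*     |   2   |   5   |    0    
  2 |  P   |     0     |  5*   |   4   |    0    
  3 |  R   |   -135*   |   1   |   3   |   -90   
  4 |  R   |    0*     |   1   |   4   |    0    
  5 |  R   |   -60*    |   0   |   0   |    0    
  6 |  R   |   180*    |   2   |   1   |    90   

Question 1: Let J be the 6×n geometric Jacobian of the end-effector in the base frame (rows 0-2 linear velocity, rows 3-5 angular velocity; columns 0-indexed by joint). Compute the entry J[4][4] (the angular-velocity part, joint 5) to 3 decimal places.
-0.707

axis z_4 = (0.7071,-0.7071,0.0000); lever o_n−o_4 = (1.7678,-1.0607,-0.8660)
cross product → J_v[:, 4] = (0.6124,0.6124,0.5000)
J_ω[:, 4] = z_4
entry J[4][4] = -0.7071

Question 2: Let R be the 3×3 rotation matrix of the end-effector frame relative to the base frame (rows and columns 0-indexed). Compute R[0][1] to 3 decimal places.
End-effector y-axis (col 1 of R) = (0.7071,-0.7071,0.0000)
R[0][1] = 0.7071

0.707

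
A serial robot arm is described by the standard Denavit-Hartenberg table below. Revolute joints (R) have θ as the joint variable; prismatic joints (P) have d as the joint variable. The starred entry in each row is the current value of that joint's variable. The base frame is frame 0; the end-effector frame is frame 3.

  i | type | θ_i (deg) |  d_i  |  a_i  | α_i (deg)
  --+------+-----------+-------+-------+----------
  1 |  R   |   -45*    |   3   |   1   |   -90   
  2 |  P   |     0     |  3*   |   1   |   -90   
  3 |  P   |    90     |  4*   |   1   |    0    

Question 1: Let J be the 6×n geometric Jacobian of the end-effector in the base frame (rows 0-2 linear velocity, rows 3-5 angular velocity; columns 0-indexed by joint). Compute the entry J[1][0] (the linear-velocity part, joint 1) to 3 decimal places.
axis z_0 = ẑ; lever o_n−o_0 = (2.8284,0.0000,-1.0000)
cross product → J_v[:, 0] = (-0.0000,2.8284,0.0000)
J_ω[:, 0] = z_0
entry J[1][0] = 2.8284

2.828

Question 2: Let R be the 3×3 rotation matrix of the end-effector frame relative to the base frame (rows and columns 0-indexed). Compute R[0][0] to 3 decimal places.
End-effector x-axis (col 0 of R) = (-0.7071,-0.7071,-0.0000)
R[0][0] = -0.7071

-0.707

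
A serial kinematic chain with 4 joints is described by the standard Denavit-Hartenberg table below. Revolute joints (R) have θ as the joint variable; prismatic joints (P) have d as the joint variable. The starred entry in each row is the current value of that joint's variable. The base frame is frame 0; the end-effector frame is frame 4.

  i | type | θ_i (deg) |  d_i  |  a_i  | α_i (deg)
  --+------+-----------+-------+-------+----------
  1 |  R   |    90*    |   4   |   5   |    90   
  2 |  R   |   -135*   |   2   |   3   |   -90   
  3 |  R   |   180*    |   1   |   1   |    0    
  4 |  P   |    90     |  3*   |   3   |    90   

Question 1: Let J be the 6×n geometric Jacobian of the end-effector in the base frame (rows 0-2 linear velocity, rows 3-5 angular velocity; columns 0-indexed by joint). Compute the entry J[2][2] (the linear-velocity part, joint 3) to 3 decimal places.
axis z_2 = (0.0000,0.7071,-0.7071); lever o_n−o_2 = (3.0000,3.5355,-2.1213)
cross product → J_v[:, 2] = (1.0000,-2.1213,-2.1213)
J_ω[:, 2] = z_2
entry J[2][2] = -2.1213

-2.121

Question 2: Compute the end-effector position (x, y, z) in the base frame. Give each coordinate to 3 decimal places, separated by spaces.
5.000 6.414 -0.243

after link 1: o_1 = (0.0000, 5.0000, 4.0000)
after link 2: o_2 = (2.0000, 2.8787, 1.8787)
after link 3: o_3 = (2.0000, 4.2929, 1.8787)
after link 4: o_4 = (5.0000, 6.4142, -0.2426)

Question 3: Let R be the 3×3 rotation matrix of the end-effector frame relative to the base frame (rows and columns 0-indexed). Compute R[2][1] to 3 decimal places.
End-effector y-axis (col 1 of R) = (0.0000,0.7071,-0.7071)
R[2][1] = -0.7071

-0.707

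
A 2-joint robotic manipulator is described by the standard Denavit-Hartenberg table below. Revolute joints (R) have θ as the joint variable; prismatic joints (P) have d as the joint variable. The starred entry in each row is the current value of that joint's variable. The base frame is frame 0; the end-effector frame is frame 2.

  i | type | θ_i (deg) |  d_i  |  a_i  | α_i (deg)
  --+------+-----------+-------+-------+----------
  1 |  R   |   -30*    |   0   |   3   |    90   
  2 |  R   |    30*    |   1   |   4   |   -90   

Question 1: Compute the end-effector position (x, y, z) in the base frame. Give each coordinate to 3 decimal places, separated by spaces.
5.098 -4.098 2.000

after link 1: o_1 = (2.5981, -1.5000, 0.0000)
after link 2: o_2 = (5.0981, -4.0981, 2.0000)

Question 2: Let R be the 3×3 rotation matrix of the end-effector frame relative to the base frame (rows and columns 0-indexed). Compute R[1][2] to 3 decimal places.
End-effector z-axis (col 2 of R) = (-0.4330,0.2500,0.8660)
R[1][2] = 0.2500

0.250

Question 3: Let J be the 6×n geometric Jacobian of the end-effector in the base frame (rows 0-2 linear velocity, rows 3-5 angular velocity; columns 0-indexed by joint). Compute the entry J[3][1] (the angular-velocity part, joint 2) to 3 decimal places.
-0.500

axis z_1 = (-0.5000,-0.8660,0.0000); lever o_n−o_1 = (2.5000,-2.5981,2.0000)
cross product → J_v[:, 1] = (-1.7321,1.0000,3.4641)
J_ω[:, 1] = z_1
entry J[3][1] = -0.5000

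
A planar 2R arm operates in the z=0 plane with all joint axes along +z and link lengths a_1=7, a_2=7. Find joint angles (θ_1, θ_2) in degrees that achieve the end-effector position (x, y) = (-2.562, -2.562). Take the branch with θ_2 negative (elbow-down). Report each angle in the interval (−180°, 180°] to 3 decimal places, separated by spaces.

-59.999 -150.002

cos θ_2 = (13.1277−7²−7²)/(2·7·7) = -0.8660; θ_2 = -150.0021° (elbow-down)
β = atan2(-2.5620,-2.5620) = -135.0000°; ψ = atan2(-3.4998,0.9377) = -75.0011°
θ_1 = β − ψ = -59.9989°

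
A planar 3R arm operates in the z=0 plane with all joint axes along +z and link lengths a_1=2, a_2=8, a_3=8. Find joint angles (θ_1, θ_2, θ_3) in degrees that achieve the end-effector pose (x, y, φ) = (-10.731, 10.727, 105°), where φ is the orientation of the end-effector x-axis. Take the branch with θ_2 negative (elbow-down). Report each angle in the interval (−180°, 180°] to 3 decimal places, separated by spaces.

wrist centre = target − a_3·(cos φ, sin φ) = (-8.6604, 2.9996)
cos θ_2 = (84.0009−2²−8²)/(2·2·8) = 0.5000; θ_2 = -59.9981° (elbow-down)
β = atan2(2.9996,-8.6604) = 160.8962°; ψ = atan2(-6.9281,6.0002) = -49.1050°
θ_1 = β − ψ = 210.0012°
θ_3 = φ − θ_1 − θ_2 = -45.0031° (wrapped to (-180°,180°])

-149.999 -59.998 -45.003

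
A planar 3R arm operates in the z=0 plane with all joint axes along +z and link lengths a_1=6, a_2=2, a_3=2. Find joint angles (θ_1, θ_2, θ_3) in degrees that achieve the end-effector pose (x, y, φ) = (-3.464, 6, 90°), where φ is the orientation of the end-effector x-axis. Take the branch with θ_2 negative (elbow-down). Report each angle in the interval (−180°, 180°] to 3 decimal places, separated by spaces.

149.999 -120.002 60.003

wrist centre = target − a_3·(cos φ, sin φ) = (-3.4640, 4.0000)
cos θ_2 = (27.9993−6²−2²)/(2·6·2) = -0.5000; θ_2 = -120.0019° (elbow-down)
β = atan2(4.0000,-3.4640) = 130.8926°; ψ = atan2(-1.7320,4.9999) = -19.1065°
θ_1 = β − ψ = 149.9990°
θ_3 = φ − θ_1 − θ_2 = 60.0029° (wrapped to (-180°,180°])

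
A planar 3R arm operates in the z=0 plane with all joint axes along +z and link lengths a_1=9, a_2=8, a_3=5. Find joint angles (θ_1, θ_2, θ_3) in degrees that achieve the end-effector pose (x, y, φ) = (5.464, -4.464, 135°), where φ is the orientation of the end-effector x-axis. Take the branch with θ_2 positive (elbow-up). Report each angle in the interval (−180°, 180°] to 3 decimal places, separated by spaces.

wrist centre = target − a_3·(cos φ, sin φ) = (8.9995, -7.9995)
cos θ_2 = (144.9842−9²−8²)/(2·9·8) = -0.0001; θ_2 = 90.0063° (elbow-up)
β = atan2(-7.9995,8.9995) = -41.6334°; ψ = atan2(8.0000,8.9991) = 41.6363°
θ_1 = β − ψ = -83.2697°
θ_3 = φ − θ_1 − θ_2 = 128.2634° (wrapped to (-180°,180°])

-83.270 90.006 128.263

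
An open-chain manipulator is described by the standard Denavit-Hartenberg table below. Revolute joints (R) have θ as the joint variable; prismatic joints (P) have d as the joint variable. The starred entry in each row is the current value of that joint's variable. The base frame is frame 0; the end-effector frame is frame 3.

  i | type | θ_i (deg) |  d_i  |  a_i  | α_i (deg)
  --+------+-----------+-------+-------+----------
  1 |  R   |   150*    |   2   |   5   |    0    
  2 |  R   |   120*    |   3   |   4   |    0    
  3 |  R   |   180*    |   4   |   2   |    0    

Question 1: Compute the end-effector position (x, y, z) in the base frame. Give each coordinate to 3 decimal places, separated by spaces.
after link 1: o_1 = (-4.3301, 2.5000, 2.0000)
after link 2: o_2 = (-4.3301, -1.5000, 5.0000)
after link 3: o_3 = (-4.3301, 0.5000, 9.0000)

-4.330 0.500 9.000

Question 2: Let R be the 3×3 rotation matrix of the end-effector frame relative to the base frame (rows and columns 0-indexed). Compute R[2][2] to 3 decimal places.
End-effector z-axis (col 2 of R) = (0.0000,0.0000,1.0000)
R[2][2] = 1.0000

1.000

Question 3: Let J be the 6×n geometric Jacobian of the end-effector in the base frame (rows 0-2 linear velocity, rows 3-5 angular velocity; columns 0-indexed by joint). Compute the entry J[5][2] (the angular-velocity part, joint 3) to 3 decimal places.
axis z_2 = (0.0000,0.0000,1.0000); lever o_n−o_2 = (0.0000,2.0000,4.0000)
cross product → J_v[:, 2] = (-2.0000,0.0000,0.0000)
J_ω[:, 2] = z_2
entry J[5][2] = 1.0000

1.000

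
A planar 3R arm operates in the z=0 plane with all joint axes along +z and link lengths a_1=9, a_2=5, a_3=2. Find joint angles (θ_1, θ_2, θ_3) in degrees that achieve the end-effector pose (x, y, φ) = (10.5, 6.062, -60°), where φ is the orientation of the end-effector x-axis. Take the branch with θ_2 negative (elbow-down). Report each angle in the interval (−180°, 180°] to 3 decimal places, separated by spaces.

60.000 -60.002 -59.998

wrist centre = target − a_3·(cos φ, sin φ) = (9.5000, 7.7941)
cos θ_2 = (150.9972−9²−5²)/(2·9·5) = 0.5000; θ_2 = -60.0020° (elbow-down)
β = atan2(7.7941,9.5000) = 39.3664°; ψ = atan2(-4.3302,11.4998) = -20.6336°
θ_1 = β − ψ = 60.0000°
θ_3 = φ − θ_1 − θ_2 = -59.9980° (wrapped to (-180°,180°])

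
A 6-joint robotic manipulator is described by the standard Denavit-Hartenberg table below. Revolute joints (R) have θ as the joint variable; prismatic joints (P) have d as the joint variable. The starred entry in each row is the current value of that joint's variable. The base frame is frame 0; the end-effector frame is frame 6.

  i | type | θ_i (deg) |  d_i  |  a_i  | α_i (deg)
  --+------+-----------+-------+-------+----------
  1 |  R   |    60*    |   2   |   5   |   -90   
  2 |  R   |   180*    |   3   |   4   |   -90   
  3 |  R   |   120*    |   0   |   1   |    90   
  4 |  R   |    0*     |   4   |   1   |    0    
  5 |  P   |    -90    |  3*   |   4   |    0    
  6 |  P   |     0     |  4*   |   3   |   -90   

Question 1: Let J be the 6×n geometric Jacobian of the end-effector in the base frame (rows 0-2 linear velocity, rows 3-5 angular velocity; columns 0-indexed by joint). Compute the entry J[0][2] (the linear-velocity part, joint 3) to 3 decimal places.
axis z_2 = (-0.0000,-0.0000,1.0000); lever o_n−o_2 = (2.0000,-11.0000,-7.0000)
cross product → J_v[:, 2] = (11.0000,2.0000,0.0000)
J_ω[:, 2] = z_2
entry J[0][2] = 11.0000

11.000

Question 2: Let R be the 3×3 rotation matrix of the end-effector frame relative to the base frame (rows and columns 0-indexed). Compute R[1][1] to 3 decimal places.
1.000

End-effector y-axis (col 1 of R) = (0.0000,1.0000,0.0000)
R[1][1] = 1.0000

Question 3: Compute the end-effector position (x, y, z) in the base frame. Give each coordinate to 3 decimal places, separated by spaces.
after link 1: o_1 = (2.5000, 4.3301, 2.0000)
after link 2: o_2 = (-2.0981, 2.3660, 2.0000)
after link 3: o_3 = (-1.0981, 2.3660, 2.0000)
after link 4: o_4 = (-0.0981, -1.6340, 2.0000)
after link 5: o_5 = (-0.0981, -4.6340, -2.0000)
after link 6: o_6 = (-0.0981, -8.6340, -5.0000)

-0.098 -8.634 -5.000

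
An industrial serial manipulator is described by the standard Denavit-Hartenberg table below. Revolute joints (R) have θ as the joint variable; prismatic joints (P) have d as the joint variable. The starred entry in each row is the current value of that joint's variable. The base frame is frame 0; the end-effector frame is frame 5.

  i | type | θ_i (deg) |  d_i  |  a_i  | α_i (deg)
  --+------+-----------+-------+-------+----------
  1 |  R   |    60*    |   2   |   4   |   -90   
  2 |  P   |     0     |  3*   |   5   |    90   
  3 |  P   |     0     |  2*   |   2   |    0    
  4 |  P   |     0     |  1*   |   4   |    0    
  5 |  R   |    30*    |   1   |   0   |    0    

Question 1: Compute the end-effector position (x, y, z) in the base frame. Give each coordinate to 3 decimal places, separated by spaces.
4.902 14.490 6.000

after link 1: o_1 = (2.0000, 3.4641, 2.0000)
after link 2: o_2 = (1.9019, 9.2942, 2.0000)
after link 3: o_3 = (2.9019, 11.0263, 4.0000)
after link 4: o_4 = (4.9019, 14.4904, 5.0000)
after link 5: o_5 = (4.9019, 14.4904, 6.0000)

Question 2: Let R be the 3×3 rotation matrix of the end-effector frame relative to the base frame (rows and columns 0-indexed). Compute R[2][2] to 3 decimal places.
1.000

End-effector z-axis (col 2 of R) = (0.0000,0.0000,1.0000)
R[2][2] = 1.0000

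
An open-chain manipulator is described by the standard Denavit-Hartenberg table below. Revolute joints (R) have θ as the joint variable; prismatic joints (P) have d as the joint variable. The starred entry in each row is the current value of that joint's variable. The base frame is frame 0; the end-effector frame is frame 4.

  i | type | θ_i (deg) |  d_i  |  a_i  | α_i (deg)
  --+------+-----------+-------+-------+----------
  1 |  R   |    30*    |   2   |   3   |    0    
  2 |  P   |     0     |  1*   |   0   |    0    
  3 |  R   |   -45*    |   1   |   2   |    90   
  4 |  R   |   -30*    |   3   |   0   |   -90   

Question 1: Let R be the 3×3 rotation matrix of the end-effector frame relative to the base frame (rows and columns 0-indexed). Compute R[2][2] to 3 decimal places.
End-effector z-axis (col 2 of R) = (0.4830,-0.1294,0.8660)
R[2][2] = 0.8660

0.866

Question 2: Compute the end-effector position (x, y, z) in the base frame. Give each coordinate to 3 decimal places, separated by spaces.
3.753 -1.915 4.000

after link 1: o_1 = (2.5981, 1.5000, 2.0000)
after link 2: o_2 = (2.5981, 1.5000, 3.0000)
after link 3: o_3 = (4.5299, 0.9824, 4.0000)
after link 4: o_4 = (3.7535, -1.9154, 4.0000)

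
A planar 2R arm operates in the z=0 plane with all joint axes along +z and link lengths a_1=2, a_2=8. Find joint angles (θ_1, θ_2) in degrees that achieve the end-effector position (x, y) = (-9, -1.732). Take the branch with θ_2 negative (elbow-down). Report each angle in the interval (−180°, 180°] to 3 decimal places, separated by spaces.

-120.000 -60.000

cos θ_2 = (83.9998−2²−8²)/(2·2·8) = 0.5000; θ_2 = -60.0004° (elbow-down)
β = atan2(-1.7320,-9.0000) = -169.1069°; ψ = atan2(-6.9282,6.0000) = -49.1069°
θ_1 = β − ψ = -120.0000°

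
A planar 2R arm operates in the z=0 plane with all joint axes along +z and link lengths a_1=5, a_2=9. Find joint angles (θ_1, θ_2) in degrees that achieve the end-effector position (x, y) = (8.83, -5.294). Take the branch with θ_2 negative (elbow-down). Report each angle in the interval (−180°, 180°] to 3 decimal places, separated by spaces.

cos θ_2 = (105.9953−5²−9²)/(2·5·9) = -0.0001; θ_2 = -90.0030° (elbow-down)
β = atan2(-5.2940,8.8300) = -30.9447°; ψ = atan2(-9.0000,4.9995) = -60.9477°
θ_1 = β − ψ = 30.0030°

30.003 -90.003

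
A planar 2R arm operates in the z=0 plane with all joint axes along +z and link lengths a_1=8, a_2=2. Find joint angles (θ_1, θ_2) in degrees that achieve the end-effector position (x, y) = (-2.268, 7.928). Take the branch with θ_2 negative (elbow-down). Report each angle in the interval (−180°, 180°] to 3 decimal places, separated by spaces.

120.001 -90.005

cos θ_2 = (67.9970−8²−2²)/(2·8·2) = -0.0001; θ_2 = -90.0054° (elbow-down)
β = atan2(7.9280,-2.2680) = 105.9645°; ψ = atan2(-2.0000,7.9998) = -14.0366°
θ_1 = β − ψ = 120.0010°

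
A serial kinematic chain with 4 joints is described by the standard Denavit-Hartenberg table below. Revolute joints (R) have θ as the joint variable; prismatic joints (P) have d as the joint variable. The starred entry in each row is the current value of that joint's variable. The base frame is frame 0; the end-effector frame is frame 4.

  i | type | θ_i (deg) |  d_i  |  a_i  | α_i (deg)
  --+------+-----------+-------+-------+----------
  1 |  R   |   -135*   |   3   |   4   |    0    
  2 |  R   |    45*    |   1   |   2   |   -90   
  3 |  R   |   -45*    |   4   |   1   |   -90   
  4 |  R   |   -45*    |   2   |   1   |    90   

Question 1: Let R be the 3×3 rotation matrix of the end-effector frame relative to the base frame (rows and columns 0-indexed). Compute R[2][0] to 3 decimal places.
End-effector x-axis (col 0 of R) = (0.7071,-0.5000,0.5000)
R[2][0] = 0.5000

0.500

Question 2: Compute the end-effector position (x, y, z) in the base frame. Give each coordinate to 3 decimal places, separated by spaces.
after link 1: o_1 = (-2.8284, -2.8284, 3.0000)
after link 2: o_2 = (-2.8284, -4.8284, 4.0000)
after link 3: o_3 = (1.1716, -5.5355, 4.7071)
after link 4: o_4 = (1.8787, -7.4497, 3.7929)

1.879 -7.450 3.793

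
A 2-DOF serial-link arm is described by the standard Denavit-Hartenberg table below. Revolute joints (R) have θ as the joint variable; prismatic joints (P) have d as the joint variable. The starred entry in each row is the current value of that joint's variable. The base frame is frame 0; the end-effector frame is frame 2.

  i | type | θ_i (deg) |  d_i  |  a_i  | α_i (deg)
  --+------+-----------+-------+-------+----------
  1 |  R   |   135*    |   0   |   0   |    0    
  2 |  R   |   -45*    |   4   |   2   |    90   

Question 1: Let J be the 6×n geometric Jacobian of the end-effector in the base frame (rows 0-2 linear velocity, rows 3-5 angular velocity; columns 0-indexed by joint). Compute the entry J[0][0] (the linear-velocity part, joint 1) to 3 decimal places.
-2.000

axis z_0 = ẑ; lever o_n−o_0 = (0.0000,2.0000,4.0000)
cross product → J_v[:, 0] = (-2.0000,0.0000,0.0000)
J_ω[:, 0] = z_0
entry J[0][0] = -2.0000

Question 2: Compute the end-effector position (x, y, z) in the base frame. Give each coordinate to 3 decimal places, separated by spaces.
after link 1: o_1 = (0.0000, 0.0000, 0.0000)
after link 2: o_2 = (0.0000, 2.0000, 4.0000)

0.000 2.000 4.000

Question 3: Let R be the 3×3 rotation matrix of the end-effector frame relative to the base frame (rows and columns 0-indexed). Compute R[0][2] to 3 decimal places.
End-effector z-axis (col 2 of R) = (1.0000,0.0000,0.0000)
R[0][2] = 1.0000

1.000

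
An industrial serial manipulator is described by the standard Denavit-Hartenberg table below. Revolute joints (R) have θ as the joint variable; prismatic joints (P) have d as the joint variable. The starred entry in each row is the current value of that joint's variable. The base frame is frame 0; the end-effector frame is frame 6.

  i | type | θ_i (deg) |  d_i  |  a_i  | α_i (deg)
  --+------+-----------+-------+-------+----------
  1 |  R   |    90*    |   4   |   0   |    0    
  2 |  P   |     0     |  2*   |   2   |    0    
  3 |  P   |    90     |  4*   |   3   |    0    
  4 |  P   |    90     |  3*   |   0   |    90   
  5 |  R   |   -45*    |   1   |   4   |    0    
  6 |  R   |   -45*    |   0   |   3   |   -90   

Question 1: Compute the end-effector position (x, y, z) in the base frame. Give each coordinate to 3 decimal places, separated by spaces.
after link 1: o_1 = (0.0000, 0.0000, 4.0000)
after link 2: o_2 = (0.0000, 2.0000, 6.0000)
after link 3: o_3 = (-3.0000, 2.0000, 10.0000)
after link 4: o_4 = (-3.0000, 2.0000, 13.0000)
after link 5: o_5 = (-4.0000, -0.8284, 10.1716)
after link 6: o_6 = (-4.0000, -0.8284, 7.1716)

-4.000 -0.828 7.172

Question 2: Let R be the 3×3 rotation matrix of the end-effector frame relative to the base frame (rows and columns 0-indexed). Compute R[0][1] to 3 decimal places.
End-effector y-axis (col 1 of R) = (1.0000,-0.0000,-0.0000)
R[0][1] = 1.0000

1.000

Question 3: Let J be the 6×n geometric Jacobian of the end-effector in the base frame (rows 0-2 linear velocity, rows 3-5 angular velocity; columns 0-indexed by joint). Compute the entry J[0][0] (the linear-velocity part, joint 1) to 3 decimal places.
axis z_0 = ẑ; lever o_n−o_0 = (-4.0000,-0.8284,7.1716)
cross product → J_v[:, 0] = (0.8284,-4.0000,0.0000)
J_ω[:, 0] = z_0
entry J[0][0] = 0.8284

0.828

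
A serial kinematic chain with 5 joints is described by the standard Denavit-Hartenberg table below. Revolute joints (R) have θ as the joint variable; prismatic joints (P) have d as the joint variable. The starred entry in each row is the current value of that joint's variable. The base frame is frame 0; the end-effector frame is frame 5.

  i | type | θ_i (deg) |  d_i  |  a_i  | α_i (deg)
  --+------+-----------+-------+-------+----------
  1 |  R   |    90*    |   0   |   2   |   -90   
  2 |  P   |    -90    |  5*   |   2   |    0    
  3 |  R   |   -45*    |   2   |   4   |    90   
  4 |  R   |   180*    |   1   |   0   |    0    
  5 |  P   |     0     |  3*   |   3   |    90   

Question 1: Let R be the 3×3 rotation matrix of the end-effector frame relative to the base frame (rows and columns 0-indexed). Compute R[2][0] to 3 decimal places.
-0.707

End-effector x-axis (col 0 of R) = (-0.0000,0.7071,-0.7071)
R[2][0] = -0.7071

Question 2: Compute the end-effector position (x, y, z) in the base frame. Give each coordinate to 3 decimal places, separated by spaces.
after link 1: o_1 = (0.0000, 2.0000, 0.0000)
after link 2: o_2 = (-5.0000, 2.0000, 2.0000)
after link 3: o_3 = (-7.0000, -0.8284, 4.8284)
after link 4: o_4 = (-7.0000, -1.5355, 4.1213)
after link 5: o_5 = (-7.0000, -1.5355, -0.1213)

-7.000 -1.536 -0.121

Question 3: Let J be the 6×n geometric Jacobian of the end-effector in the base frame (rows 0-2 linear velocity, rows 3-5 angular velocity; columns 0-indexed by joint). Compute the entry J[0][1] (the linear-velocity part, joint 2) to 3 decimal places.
-1.000

prismatic axis z_1 = (-1.0000,0.0000,0.0000)
J_v[:, 1] = z_1; J_ω[:, 1] = (0,0,0)
entry J[0][1] = -1.0000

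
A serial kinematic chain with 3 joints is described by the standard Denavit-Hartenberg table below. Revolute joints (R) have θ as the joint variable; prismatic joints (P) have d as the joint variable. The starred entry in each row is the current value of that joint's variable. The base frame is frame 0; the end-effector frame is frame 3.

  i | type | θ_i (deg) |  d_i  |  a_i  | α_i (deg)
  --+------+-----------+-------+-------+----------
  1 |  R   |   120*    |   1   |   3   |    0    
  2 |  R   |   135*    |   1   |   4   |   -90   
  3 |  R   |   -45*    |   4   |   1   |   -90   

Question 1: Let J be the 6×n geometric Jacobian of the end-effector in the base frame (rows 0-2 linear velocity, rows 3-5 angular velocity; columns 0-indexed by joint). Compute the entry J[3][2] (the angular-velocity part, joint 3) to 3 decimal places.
axis z_2 = (0.9659,-0.2588,0.0000); lever o_n−o_2 = (3.6807,-1.7183,0.7071)
cross product → J_v[:, 2] = (-0.1830,-0.6830,-0.7071)
J_ω[:, 2] = z_2
entry J[3][2] = 0.9659

0.966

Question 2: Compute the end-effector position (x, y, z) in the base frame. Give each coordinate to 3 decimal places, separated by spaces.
after link 1: o_1 = (-1.5000, 2.5981, 1.0000)
after link 2: o_2 = (-2.5353, -1.2656, 2.0000)
after link 3: o_3 = (1.1454, -2.9839, 2.7071)

1.145 -2.984 2.707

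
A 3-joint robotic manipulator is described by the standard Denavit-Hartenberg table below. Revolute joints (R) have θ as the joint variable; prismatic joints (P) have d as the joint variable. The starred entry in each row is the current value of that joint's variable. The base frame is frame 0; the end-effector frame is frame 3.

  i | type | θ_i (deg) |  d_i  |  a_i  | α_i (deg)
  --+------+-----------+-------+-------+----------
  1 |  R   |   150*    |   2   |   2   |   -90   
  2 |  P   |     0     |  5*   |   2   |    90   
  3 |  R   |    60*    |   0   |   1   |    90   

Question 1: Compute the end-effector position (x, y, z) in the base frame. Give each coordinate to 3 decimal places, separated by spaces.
-6.830 -2.830 2.000

after link 1: o_1 = (-1.7321, 1.0000, 2.0000)
after link 2: o_2 = (-5.9641, -2.3301, 2.0000)
after link 3: o_3 = (-6.8301, -2.8301, 2.0000)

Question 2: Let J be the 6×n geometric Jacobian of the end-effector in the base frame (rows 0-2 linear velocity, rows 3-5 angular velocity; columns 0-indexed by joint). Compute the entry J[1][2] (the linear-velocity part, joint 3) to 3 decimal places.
-0.866

axis z_2 = (0.0000,0.0000,1.0000); lever o_n−o_2 = (-0.8660,-0.5000,0.0000)
cross product → J_v[:, 2] = (0.5000,-0.8660,0.0000)
J_ω[:, 2] = z_2
entry J[1][2] = -0.8660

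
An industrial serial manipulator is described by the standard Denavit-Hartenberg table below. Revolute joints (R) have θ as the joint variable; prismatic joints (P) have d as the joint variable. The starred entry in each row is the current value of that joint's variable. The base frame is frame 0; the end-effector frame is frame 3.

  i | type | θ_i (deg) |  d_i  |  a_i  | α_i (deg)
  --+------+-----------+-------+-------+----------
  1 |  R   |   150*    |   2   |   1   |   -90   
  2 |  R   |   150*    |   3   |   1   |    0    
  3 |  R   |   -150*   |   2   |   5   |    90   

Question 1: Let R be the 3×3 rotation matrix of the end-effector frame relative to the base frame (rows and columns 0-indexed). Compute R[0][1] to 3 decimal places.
-0.500

End-effector y-axis (col 1 of R) = (-0.5000,-0.8660,0.0000)
R[0][1] = -0.5000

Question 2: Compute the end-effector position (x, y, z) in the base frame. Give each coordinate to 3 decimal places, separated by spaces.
-6.946 -1.763 1.500

after link 1: o_1 = (-0.8660, 0.5000, 2.0000)
after link 2: o_2 = (-1.6160, -2.5311, 1.5000)
after link 3: o_3 = (-6.9462, -1.7631, 1.5000)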